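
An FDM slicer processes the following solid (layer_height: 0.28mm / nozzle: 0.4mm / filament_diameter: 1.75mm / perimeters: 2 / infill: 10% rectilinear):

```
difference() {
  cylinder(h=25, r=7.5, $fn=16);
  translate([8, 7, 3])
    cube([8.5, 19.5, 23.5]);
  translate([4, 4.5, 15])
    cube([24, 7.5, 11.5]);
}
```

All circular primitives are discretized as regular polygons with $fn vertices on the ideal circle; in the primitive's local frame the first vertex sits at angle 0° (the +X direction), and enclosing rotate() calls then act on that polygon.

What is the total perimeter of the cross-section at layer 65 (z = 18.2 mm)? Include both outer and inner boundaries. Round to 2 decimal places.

47.80 mm

At z = 18.2 mm: the cylinder: section is a regular 16-gon, circumradius r=7.5 (perimeter = 2·16·7.500·sin(180°/16) = 46.82 mm); the cube at (8, 7) is present — its section is the full 8.5×19.5 rectangle (perimeter 56.00 mm); the 24×7.5 cube at (4, 4.5) contributes its full rectangle (perimeter 63.00 mm); Taking the first minus the rest: starting from the r=7.5 cylinder, the 8.5×19.5 cube at (8, 7) misses the remaining region (no effect); the 24×7.5 cube at (4, 4.5) partially overlaps it — only the 1.83 mm² overlap (of its 180.00 mm²) is removed, clipping the outline — boundary = 47.80 mm. Overall, the cross-section is a single solid region. Total boundary length (outer) = 47.80 mm.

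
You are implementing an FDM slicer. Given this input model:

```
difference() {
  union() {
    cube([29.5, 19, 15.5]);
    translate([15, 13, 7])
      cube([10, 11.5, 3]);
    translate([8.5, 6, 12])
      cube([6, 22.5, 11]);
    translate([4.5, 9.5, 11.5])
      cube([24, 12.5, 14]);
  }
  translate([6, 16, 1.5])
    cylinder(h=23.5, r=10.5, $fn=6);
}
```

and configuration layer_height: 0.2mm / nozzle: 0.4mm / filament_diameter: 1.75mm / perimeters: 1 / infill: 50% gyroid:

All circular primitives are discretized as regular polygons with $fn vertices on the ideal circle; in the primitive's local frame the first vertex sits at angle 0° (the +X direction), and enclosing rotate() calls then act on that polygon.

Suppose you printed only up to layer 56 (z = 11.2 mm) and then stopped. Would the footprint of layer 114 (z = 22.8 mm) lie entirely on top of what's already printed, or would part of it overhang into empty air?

part overhangs

Compare the two slices. At z = 11.2: the 29.5×19 cube contributes its full rectangle (area 560.50 mm²); the cube at (15, 13) is not intersected at this z (z outside [7, 10]); the cube at (8.5, 6) does not reach this height (z outside [12, 23]); the cube at (4.5, 9.5) does not reach this height (z outside [11.5, 25.5]); Combining (union): only the 29.5×19 cube is present, so the union is just that shape — area = 560.50 mm²; the cylinder at (6, 16): section is a regular 6-gon, circumradius r=10.5 (area = (6/2)·10.500²·sin(360°/6) = 286.44 mm²); Subtracting the remaining from the first: starting from the result so far (560.50 mm²), the r=10.5 cylinder at (6, 16) partially overlaps it — only the 172.58 mm² overlap (of its 286.44 mm²) is removed, clipping the outline — area = 387.92 mm². At z = 22.8: the cube is not intersected at this z (z outside [0, 15.5]); the cube at (15, 13) is not intersected at this z (z outside [7, 10]); the 6×22.5 cube at (8.5, 6) contributes its full rectangle (area 135.00 mm²); the 24×12.5 cube at (4.5, 9.5) contributes its full rectangle (area 300.00 mm²); Taking the union: the regions partially overlap — summed areas 435.00 mm² minus the doubly-counted overlap 75.00 mm² gives 360.00 mm² — area = 360.00 mm²; the r=10.5 cylinder at (6, 16) contributes a regular 6-gon of circumradius 10.5 (area = (6/2)·10.500²·sin(360°/6) = 286.44 mm²); After the difference (first − rest): starting from the result so far (360.00 mm²), the r=10.5 cylinder at (6, 16) partially overlaps it — only the 147.75 mm² overlap (of its 286.44 mm²) is removed, clipping the outline — area = 212.25 mm². Checking containment: at z = 22.8 the cross-section extends beyond the z = 11.2 cross-section by about 71.53 mm².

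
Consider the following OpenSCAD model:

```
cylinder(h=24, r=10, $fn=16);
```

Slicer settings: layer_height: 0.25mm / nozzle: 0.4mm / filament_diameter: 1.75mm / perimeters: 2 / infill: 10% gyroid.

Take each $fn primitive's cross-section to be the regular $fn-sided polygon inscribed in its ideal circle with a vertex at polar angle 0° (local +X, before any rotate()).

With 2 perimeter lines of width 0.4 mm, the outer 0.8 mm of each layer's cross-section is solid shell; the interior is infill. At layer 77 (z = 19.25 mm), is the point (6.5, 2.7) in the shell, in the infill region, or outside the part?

infill

At z = 19.25 mm: the r=10 cylinder gives a regular 16-gon of circumradius 10 (constant along its height). Overall, the cross-section is a single solid region. The nearest boundary edge runs (9.24, 3.83)→(7.07, 7.07); distance from the point to it = 2.90 mm. The point is inside the cross-section and 2.90 mm from the nearest boundary — more than the 0.8 mm shell width (2 × 0.4), so it's in the infill interior.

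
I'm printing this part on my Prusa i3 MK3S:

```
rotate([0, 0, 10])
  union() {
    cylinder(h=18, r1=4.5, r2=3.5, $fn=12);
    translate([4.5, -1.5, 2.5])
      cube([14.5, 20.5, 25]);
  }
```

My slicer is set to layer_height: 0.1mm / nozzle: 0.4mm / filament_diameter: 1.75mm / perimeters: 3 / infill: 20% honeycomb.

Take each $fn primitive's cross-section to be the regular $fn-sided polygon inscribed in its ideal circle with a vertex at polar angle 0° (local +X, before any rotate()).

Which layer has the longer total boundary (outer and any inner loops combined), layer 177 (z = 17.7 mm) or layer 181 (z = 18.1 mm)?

layer 177 (z = 17.7 mm)

Layer 177 (z = 17.7): the cone contributes a regular 12-gon of circumradius 3.517 (interpolated between r1=4.5 and r2=3.5 at t=0.983) (perimeter = 2·12·3.517·sin(180°/12) = 21.84 mm); the cube at (4.5, -1.5) (footprint 14.5×20.5) is included at this height (perimeter 70.00 mm); Merging all regions: the 2 present regions are separate (no shared area or edge), so areas and boundary lengths simply add and each stays a separate island — boundary = 91.84 mm; (whole slice rotated 10° about Z — lengths, areas and connectivity unchanged). So its perimeter = 91.84 mm. Layer 181 (z = 18.1): the cone is not intersected at this z (z outside [0, 18]); the 14.5×20.5 cube at (4.5, -1.5) contributes its full rectangle (perimeter 70.00 mm); Taking the union: only the 14.5×20.5 cube at (4.5, -1.5) is present, so the union is just that shape — boundary = 70.00 mm; (rotated 10° about Z; rotation is an isometry so areas/perimeters/island counts are preserved). So its perimeter = 70.00 mm. Layer 177 is larger (91.84 vs 70.00 mm).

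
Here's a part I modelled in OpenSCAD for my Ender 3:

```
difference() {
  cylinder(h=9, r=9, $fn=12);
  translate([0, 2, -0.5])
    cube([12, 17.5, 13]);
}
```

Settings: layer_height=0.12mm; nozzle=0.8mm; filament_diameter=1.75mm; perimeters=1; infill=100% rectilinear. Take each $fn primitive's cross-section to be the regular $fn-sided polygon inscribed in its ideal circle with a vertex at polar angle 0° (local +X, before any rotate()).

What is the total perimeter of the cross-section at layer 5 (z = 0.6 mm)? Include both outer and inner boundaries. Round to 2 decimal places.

At z = 0.6 mm: the cylinder: section is a regular 12-gon, circumradius r=9 (perimeter = 2·12·9.000·sin(180°/12) = 55.90 mm); the cube at (0, 2) is present — its section is the full 12×17.5 rectangle (perimeter 59.00 mm); Subtracting the remaining from the first: starting from the r=9 cylinder, the 12×17.5 cube at (0, 2) partially overlaps it — only the 43.29 mm² overlap (of its 210.00 mm²) is removed, clipping the outline — boundary = 59.46 mm. Overall, the cross-section is a single solid region. Total boundary length (outer) = 59.46 mm.

59.46 mm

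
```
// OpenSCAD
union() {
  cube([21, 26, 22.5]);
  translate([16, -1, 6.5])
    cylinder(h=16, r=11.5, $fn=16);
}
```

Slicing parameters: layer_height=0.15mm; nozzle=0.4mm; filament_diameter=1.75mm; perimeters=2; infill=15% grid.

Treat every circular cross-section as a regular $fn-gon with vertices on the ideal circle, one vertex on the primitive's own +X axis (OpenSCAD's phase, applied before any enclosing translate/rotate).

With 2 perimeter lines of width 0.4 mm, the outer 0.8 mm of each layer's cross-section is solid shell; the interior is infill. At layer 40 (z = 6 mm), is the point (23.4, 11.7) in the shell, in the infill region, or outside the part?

At z = 6 mm: the cube is present — its section is the full 21×26 rectangle; the cylinder at (16, -1) is not intersected at this z (z outside [6.5, 22.5]); Combining (union): only the 21×26 cube is present, so the union is just that shape — 1 connected region. Overall, the cross-section is a single solid region. The nearest boundary edge runs (21.00, 0.00)→(21.00, 26.00); distance from the point to it = 2.40 mm. The point is not inside any of the regions above, so it lies outside the cross-section (2.40 mm from the nearest boundary).

outside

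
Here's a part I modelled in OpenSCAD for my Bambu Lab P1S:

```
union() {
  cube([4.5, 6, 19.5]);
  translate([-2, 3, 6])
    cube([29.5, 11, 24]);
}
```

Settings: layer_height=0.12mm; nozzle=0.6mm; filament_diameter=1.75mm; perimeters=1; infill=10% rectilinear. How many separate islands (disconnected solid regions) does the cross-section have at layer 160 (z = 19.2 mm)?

1

At z = 19.2 mm: the 4.5×6 cube contributes its full rectangle; the cube at (-2, 3) is present — its section is the full 29.5×11 rectangle; Combining (union): the regions partially overlap (shared area 13.50 mm²), so overlapping operands fuse into one piece — 1 connected region. Overall, the cross-section is a single solid region. Island count = 1.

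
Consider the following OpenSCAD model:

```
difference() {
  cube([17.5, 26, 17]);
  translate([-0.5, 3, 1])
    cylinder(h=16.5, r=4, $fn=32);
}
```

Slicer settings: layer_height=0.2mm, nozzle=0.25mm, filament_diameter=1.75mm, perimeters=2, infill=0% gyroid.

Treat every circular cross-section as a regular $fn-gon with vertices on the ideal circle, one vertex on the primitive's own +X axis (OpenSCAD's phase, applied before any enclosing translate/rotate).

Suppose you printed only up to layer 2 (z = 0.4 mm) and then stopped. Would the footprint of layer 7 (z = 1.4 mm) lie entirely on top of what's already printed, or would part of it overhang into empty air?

Compare the two slices. At z = 0.4: the 17.5×26 cube contributes its full rectangle (area 455.00 mm²); the cylinder at (-0.5, 3) is absent (z outside [1, 17.5]); Subtracting the remaining from the first: none of the subtracted shapes is present at this height, so the 17.5×26 cube is unchanged — area = 455.00 mm². At z = 1.4: the cube is present — its section is the full 17.5×26 rectangle (area 455.00 mm²); the cylinder at (-0.5, 3): section is a regular 32-gon, circumradius r=4 (area = (32/2)·4.000²·sin(360°/32) = 49.94 mm²); Subtracting the remaining from the first: starting from the 17.5×26 cube (455.00 mm²), the r=4 cylinder at (-0.5, 3) partially overlaps it — only the 19.71 mm² overlap (of its 49.94 mm²) is removed, clipping the outline — area = 435.29 mm². Checking containment: the cross-section at z = 1.4 is a subset of the cross-section at z = 0.4.

entirely on top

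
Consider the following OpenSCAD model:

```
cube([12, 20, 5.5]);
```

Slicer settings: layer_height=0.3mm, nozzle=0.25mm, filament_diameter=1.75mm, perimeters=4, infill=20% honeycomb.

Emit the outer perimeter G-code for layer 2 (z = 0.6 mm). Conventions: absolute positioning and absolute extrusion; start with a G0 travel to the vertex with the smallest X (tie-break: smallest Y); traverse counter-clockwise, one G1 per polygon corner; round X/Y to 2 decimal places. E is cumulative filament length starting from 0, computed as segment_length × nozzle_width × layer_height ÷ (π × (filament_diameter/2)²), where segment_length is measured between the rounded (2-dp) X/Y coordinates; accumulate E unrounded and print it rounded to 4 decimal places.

G0 X0.00 Y0.00 Z0.60
G1 X12.00 Y0.00 E0.3742
G1 X12.00 Y20.00 E0.9978
G1 X0.00 Y20.00 E1.3720
G1 X0.00 Y0.00 E1.9956

At z = 0.6 mm: the cube is present — its section is the full 12×20 rectangle. The outline is a single polygon with 4 vertices. Extrusion per mm of travel: 0.25 × 0.3 / (π × 0.875²) = 0.031181. Accumulating E over each segment gives final E = 1.9956.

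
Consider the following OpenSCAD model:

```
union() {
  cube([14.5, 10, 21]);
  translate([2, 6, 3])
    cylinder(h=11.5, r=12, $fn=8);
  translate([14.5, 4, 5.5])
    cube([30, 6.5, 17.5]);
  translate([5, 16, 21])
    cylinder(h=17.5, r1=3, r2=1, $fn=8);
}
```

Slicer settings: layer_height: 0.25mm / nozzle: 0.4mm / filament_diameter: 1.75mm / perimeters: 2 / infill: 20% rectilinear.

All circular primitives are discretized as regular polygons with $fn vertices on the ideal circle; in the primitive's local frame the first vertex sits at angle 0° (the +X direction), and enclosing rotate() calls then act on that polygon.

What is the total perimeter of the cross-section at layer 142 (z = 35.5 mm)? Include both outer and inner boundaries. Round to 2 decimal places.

8.22 mm

At z = 35.5 mm: the cube is absent (z outside [0, 21]); the cylinder at (2, 6) is absent (z outside [3, 14.5]); the cube at (14.5, 4) is absent (z outside [5.5, 23]); the cone at (5, 16) (r1=3→r2=1) has section circumradius 1.343 here — a regular 8-gon (perimeter = 2·8·1.343·sin(180°/8) = 8.22 mm); Merging all regions: only the cone at (5, 16) is present, so the union is just that shape — boundary = 8.22 mm. Overall, the cross-section is a single solid region. Total boundary length (outer) = 8.22 mm.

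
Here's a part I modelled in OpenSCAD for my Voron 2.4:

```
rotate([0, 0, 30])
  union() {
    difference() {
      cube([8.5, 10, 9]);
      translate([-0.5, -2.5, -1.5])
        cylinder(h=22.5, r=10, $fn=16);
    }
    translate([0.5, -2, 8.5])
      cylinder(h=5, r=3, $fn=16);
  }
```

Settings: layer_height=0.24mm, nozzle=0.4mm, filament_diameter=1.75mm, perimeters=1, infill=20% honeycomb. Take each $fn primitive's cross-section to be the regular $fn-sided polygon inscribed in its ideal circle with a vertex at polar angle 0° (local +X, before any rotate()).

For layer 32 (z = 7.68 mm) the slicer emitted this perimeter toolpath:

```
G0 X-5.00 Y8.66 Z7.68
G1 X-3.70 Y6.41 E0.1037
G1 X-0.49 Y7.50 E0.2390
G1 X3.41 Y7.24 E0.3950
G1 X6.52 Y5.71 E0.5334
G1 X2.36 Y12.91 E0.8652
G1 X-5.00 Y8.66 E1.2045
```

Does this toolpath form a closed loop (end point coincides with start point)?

Start point (G0): (-5.00, 8.66). End point (last G1): the path returns to the start — closed.

yes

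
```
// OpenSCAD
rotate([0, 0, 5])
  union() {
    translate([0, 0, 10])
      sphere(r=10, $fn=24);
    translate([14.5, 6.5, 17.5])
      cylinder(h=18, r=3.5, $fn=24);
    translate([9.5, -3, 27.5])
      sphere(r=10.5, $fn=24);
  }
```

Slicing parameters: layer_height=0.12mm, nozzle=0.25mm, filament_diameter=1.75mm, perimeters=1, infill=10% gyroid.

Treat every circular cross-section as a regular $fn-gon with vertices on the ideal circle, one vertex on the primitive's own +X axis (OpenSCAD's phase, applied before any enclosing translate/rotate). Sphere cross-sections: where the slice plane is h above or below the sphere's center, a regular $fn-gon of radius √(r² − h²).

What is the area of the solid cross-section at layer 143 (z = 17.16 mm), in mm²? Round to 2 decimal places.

At z = 17.16 mm: the r=10 sphere slices to a regular 24-gon of circumradius 6.981 (√(r²−h²) with h=7.16 from center) (area = (24/2)·6.981²·sin(360°/24) = 151.36 mm²); the cylinder at (14.5, 6.5) does not reach this height (z outside [17.5, 35.5]); the r=10.5 sphere at (9.5, -3) contributes a regular 24-gon of circumradius √(10.5²−10.34²) = 1.826 (area = (24/2)·1.826²·sin(360°/24) = 10.36 mm²); Combining (union): the 2 present regions are separate (no shared area or edge), so areas and boundary lengths simply add and each stays a separate island — area = 161.72 mm²; (whole slice rotated 5° about Z — lengths, areas and connectivity unchanged). Overall, the cross-section has 2 separate islands. Net area = 161.72 mm².

161.72 mm²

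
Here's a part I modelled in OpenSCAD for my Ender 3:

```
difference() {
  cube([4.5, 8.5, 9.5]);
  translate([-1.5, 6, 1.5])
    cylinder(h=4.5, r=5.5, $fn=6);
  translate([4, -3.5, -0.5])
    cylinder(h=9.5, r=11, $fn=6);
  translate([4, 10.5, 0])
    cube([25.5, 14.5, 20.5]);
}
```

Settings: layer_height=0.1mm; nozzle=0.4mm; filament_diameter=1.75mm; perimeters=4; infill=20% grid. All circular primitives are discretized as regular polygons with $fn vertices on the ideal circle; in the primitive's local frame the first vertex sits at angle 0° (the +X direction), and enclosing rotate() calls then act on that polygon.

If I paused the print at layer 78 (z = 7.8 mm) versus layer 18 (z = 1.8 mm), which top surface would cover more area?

layer 78 (z = 7.8 mm)

Layer 78 (z = 7.8): the cube (footprint 4.5×8.5) is included at this height (area 38.25 mm²); the cylinder at (-1.5, 6) is absent (z outside [1.5, 6]); the r=11 cylinder at (4, -3.5) gives a regular 6-gon of circumradius 11 (constant along its height) (area = (6/2)·11.000²·sin(360°/6) = 314.37 mm²); the cube at (4, 10.5) is present — its section is the full 25.5×14.5 rectangle (area 369.75 mm²); Subtracting the remaining from the first: starting from the 4.5×8.5 cube (38.25 mm²), the r=11 cylinder at (4, -3.5) partially overlaps it — only the 27.12 mm² overlap (of its 314.37 mm²) is removed, clipping the outline; the 25.5×14.5 cube at (4, 10.5) misses the remaining region (no effect) — area = 11.13 mm². So its area = 11.13 mm². Layer 18 (z = 1.8): the cube is present — its section is the full 4.5×8.5 rectangle (area 38.25 mm²); the r=5.5 cylinder at (-1.5, 6) gives a regular 6-gon of circumradius 5.5 (constant along its height) (area = (6/2)·5.500²·sin(360°/6) = 78.59 mm²); the cylinder at (4, -3.5): section is a regular 6-gon, circumradius r=11 (area = (6/2)·11.000²·sin(360°/6) = 314.37 mm²); the cube at (4, 10.5) (footprint 25.5×14.5) is included at this height (area 369.75 mm²); After the difference (first − rest): starting from the 4.5×8.5 cube (38.25 mm²), the r=5.5 cylinder at (-1.5, 6) partially overlaps it — only the 20.70 mm² overlap (of its 78.59 mm²) is removed, clipping the outline; the r=11 cylinder at (4, -3.5) partially overlaps it — only the 14.51 mm² overlap (of its 314.37 mm²) is removed, clipping the outline; the 25.5×14.5 cube at (4, 10.5) misses the remaining region (no effect) — area = 3.04 mm². So its area = 3.04 mm². Layer 78 is larger (11.13 vs 3.04 mm²).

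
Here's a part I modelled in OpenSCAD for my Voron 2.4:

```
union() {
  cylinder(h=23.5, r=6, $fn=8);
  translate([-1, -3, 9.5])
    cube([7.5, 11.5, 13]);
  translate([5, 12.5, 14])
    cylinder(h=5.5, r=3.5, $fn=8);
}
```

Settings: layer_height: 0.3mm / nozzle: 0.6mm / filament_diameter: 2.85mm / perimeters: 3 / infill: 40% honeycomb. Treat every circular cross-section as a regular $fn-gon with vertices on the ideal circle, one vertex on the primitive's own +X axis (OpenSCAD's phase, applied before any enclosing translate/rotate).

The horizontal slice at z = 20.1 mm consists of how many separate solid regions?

1

At z = 20.1 mm: the r=6 cylinder contributes a regular 8-gon of circumradius 6; the cube at (-1, -3) is present — its section is the full 7.5×11.5 rectangle; the cylinder at (5, 12.5) does not reach this height (z outside [14, 19.5]); Combining (union): the regions partially overlap (shared area 50.38 mm²), so overlapping operands fuse into one piece — 1 connected region. The result has 1 disconnected region.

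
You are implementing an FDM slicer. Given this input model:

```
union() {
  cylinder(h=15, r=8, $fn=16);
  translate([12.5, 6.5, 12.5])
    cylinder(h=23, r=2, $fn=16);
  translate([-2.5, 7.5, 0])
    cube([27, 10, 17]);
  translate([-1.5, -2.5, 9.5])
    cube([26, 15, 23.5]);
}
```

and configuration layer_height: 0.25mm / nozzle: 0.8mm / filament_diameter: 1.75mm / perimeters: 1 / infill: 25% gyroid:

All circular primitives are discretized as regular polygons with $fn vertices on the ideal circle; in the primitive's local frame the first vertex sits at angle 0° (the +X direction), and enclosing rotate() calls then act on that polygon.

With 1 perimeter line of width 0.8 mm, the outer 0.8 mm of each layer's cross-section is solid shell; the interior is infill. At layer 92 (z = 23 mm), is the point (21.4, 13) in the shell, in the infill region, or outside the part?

At z = 23 mm: the cylinder is absent (z outside [0, 15]); the r=2 cylinder at (12.5, 6.5) gives a regular 16-gon of circumradius 2 (constant along its height); the cube at (-2.5, 7.5) is absent (z outside [0, 17]); the 26×15 cube at (-1.5, -2.5) contributes its full rectangle; Combining (union): the r=2 cylinder at (12.5, 6.5) lies entirely inside the 26×15 cube at (-1.5, -2.5), so the union is just the 26×15 cube at (-1.5, -2.5) — 1 connected region. Overall, the cross-section is a single solid region. The nearest boundary edge runs (-1.50, 12.50)→(24.50, 12.50); distance from the point to it = 0.50 mm. The point is not inside any of the regions above, so it lies outside the cross-section (0.50 mm from the nearest boundary).

outside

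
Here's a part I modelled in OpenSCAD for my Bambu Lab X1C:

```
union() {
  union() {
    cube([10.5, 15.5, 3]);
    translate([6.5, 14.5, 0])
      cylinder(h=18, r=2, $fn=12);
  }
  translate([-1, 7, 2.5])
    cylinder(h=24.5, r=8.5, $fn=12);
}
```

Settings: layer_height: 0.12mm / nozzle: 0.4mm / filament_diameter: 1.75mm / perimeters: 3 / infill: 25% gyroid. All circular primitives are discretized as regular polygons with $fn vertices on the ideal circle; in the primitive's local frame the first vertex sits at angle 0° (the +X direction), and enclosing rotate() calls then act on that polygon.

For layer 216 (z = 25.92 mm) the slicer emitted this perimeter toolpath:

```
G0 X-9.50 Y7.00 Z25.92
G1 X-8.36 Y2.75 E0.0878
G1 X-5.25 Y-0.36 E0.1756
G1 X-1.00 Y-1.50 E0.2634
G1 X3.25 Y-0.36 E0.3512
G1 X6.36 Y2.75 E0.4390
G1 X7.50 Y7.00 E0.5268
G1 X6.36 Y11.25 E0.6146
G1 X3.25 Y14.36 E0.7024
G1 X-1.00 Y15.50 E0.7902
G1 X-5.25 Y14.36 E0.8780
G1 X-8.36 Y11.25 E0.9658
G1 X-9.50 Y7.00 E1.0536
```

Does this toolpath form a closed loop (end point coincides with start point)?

yes

Start point (G0): (-9.50, 7.00). End point (last G1): the path returns to the start — closed.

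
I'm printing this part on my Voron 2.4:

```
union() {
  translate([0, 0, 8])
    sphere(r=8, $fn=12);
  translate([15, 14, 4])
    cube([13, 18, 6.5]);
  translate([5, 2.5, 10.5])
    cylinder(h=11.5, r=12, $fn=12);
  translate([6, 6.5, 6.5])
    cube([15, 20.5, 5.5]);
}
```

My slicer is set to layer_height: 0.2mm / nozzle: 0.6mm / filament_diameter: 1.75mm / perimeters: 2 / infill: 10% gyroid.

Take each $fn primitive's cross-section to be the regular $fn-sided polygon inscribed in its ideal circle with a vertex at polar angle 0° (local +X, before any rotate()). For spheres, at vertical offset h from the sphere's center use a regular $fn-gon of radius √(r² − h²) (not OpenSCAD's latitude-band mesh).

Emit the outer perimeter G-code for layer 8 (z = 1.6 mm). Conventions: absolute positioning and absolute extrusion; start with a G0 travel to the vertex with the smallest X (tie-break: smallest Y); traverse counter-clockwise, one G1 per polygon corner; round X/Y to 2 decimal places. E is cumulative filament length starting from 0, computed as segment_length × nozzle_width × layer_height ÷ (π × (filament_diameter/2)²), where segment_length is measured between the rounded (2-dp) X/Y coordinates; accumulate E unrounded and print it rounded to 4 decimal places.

G0 X-4.80 Y0.00 Z1.60
G1 X-4.16 Y-2.40 E0.1239
G1 X-2.40 Y-4.16 E0.2481
G1 X0.00 Y-4.80 E0.3720
G1 X2.40 Y-4.16 E0.4959
G1 X4.16 Y-2.40 E0.6201
G1 X4.80 Y0.00 E0.7440
G1 X4.16 Y2.40 E0.8680
G1 X2.40 Y4.16 E0.9921
G1 X0.00 Y4.80 E1.1161
G1 X-2.40 Y4.16 E1.2400
G1 X-4.16 Y2.40 E1.3642
G1 X-4.80 Y0.00 E1.4881

At z = 1.6 mm: the sphere: section is a regular 12-gon, circumradius = √(r²−h²) = √(8²−6.4²) = 4.800; the cube at (15, 14) is not intersected at this z (z outside [4, 10.5]); the cylinder at (5, 2.5) is absent (z outside [10.5, 22]); the cube at (6, 6.5) does not reach this height (z outside [6.5, 12]); Taking the union: only the r=8 sphere is present, so the union is just that shape — 1 connected region. The outline is a single polygon with 12 vertices. Extrusion per mm of travel: 0.6 × 0.2 / (π × 0.875²) = 0.049890. Accumulating E over each segment gives final E = 1.4881.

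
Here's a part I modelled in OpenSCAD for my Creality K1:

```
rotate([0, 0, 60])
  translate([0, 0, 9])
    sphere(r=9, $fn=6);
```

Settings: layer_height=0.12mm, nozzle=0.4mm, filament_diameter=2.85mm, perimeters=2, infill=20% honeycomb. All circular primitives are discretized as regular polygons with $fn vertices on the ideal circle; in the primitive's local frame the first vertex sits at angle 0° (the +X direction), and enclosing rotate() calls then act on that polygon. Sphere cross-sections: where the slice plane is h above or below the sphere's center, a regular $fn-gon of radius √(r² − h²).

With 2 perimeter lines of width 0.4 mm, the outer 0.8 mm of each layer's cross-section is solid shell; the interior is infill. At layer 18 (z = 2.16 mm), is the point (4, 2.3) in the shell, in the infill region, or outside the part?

At z = 2.16 mm: the r=9 sphere contributes a regular 6-gon of circumradius √(9²−6.84²) = 5.849; (rotated 60° about Z; rotation is an isometry so areas/perimeters/island counts are preserved). Overall, the cross-section is a single solid region. Undo the 60° rotation: the query point maps to (3.992, -2.314) in the un-rotated model frame. The nearest boundary edge runs (2.92, -5.07)→(5.85, 0.00); distance from the point to it = 0.45 mm. The point is inside the cross-section, 0.45 mm from the nearest boundary — within the 0.8 mm shell band (2 × 0.4).

shell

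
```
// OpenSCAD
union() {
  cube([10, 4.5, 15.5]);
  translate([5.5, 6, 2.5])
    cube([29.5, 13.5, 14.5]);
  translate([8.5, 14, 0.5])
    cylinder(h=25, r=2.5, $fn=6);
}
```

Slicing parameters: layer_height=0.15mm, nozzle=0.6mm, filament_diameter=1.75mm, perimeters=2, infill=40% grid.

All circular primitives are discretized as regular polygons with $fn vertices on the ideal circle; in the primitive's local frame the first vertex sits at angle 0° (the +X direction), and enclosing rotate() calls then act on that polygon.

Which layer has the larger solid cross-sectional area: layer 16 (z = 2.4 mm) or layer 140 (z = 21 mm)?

layer 16 (z = 2.4 mm)

Layer 16 (z = 2.4): the cube (footprint 10×4.5) is included at this height (area 45.00 mm²); the cube at (5.5, 6) is not intersected at this z (z outside [2.5, 17]); the r=2.5 cylinder at (8.5, 14) contributes a regular 6-gon of circumradius 2.5 (area = (6/2)·2.500²·sin(360°/6) = 16.24 mm²); Taking the union: the 2 present regions are separate (no shared area or edge), so areas and boundary lengths simply add and each stays a separate island — area = 61.24 mm². So its area = 61.24 mm². Layer 140 (z = 21): the cube does not reach this height (z outside [0, 15.5]); the cube at (5.5, 6) does not reach this height (z outside [2.5, 17]); the r=2.5 cylinder at (8.5, 14) contributes a regular 6-gon of circumradius 2.5 (area = (6/2)·2.500²·sin(360°/6) = 16.24 mm²); Merging all regions: only the r=2.5 cylinder at (8.5, 14) is present, so the union is just that shape — area = 16.24 mm². So its area = 16.24 mm². Layer 16 is larger (61.24 vs 16.24 mm²).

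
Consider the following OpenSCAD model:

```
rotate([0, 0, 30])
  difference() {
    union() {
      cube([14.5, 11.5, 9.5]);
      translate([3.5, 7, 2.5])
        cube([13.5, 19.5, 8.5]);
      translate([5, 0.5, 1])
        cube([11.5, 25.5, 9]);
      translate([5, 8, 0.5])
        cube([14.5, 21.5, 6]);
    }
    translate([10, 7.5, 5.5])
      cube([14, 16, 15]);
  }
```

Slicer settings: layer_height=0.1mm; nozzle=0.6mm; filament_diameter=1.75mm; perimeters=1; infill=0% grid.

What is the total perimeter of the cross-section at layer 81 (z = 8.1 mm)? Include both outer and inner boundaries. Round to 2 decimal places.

At z = 8.1 mm: the cube is present — its section is the full 14.5×11.5 rectangle (perimeter 52.00 mm); the cube at (3.5, 7) (footprint 13.5×19.5) is included at this height (perimeter 66.00 mm); the cube at (5, 0.5) (footprint 11.5×25.5) is included at this height (perimeter 74.00 mm); the cube at (5, 8) does not reach this height (z outside [0.5, 6.5]); Merging all regions: the regions partially overlap (shared area 329.75 mm²), so the edge portions inside another operand are dropped and the merged outline is re-measured after clipping — boundary = 87.00 mm; the cube at (10, 7.5) is present — its section is the full 14×16 rectangle (perimeter 60.00 mm); Subtracting the remaining from the first: starting from the result so far, the 14×16 cube at (10, 7.5) partially overlaps it — only the 112.00 mm² overlap (of its 224.00 mm²) is removed, clipping the outline — boundary = 101.00 mm; (rotated 30° about Z; rotation is an isometry so areas/perimeters/island counts are preserved). Overall, the cross-section is a single solid region. Total boundary length (outer) = 101.00 mm.

101.00 mm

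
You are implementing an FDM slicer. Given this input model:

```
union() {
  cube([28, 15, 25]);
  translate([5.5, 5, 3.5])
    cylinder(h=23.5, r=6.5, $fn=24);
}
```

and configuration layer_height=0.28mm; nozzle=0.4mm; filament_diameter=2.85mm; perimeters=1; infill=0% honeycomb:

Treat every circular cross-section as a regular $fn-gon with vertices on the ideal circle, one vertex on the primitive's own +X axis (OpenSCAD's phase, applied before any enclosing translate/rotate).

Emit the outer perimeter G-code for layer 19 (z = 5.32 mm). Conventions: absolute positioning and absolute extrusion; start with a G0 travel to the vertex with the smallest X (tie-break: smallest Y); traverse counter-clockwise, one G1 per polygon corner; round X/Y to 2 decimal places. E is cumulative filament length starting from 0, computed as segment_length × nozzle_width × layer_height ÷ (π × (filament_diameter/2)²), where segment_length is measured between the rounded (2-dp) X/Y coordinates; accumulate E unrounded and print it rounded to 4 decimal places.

G0 X-1.00 Y5.00 Z5.32
G1 X-0.78 Y3.32 E0.0297
G1 X-0.13 Y1.75 E0.0596
G1 X0.00 Y1.58 E0.0633
G1 X0.00 Y0.00 E0.0911
G1 X1.43 Y0.00 E0.1162
G1 X2.25 Y-0.63 E0.1343
G1 X3.82 Y-1.28 E0.1642
G1 X5.50 Y-1.50 E0.1939
G1 X7.18 Y-1.28 E0.2237
G1 X8.75 Y-0.63 E0.2535
G1 X9.57 Y0.00 E0.2716
G1 X28.00 Y0.00 E0.5952
G1 X28.00 Y15.00 E0.8586
G1 X0.00 Y15.00 E1.3501
G1 X0.00 Y8.42 E1.4657
G1 X-0.13 Y8.25 E1.4694
G1 X-0.78 Y6.68 E1.4993
G1 X-1.00 Y5.00 E1.5290

At z = 5.32 mm: the cube is present — its section is the full 28×15 rectangle; the r=6.5 cylinder at (5.5, 5) gives a regular 24-gon of circumradius 6.5 (constant along its height); Taking the union: the regions partially overlap (shared area 118.60 mm²), so overlapping operands fuse into one piece — 1 connected region. The outline is a single polygon with 18 vertices. Extrusion per mm of travel: 0.4 × 0.28 / (π × 1.425²) = 0.017557. Accumulating E over each segment gives final E = 1.5290.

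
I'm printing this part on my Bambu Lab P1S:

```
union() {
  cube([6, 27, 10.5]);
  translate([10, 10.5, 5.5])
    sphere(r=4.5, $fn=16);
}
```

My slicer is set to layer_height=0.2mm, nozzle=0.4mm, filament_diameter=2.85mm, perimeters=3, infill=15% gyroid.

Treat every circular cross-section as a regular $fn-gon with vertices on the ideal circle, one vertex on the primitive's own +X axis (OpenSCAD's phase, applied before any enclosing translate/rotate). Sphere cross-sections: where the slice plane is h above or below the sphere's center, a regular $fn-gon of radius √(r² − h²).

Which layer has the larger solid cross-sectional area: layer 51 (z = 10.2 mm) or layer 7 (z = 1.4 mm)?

layer 7 (z = 1.4 mm)

Layer 51 (z = 10.2): the 6×27 cube contributes its full rectangle (area 162.00 mm²); the sphere at (10, 10.5) does not reach this height (|z−center|=4.700 > r=4.5); Taking the union: only the 6×27 cube is present, so the union is just that shape — area = 162.00 mm². So its area = 162.00 mm². Layer 7 (z = 1.4): the cube is present — its section is the full 6×27 rectangle (area 162.00 mm²); the sphere at (10, 10.5): section is a regular 16-gon, circumradius = √(r²−h²) = √(4.5²−4.1²) = 1.855 (area = (16/2)·1.855²·sin(360°/16) = 10.53 mm²); Taking the union: the 2 present regions are separate (no shared area or edge), so areas and boundary lengths simply add and each stays a separate island — area = 172.53 mm². So its area = 172.53 mm². Layer 7 is larger (172.53 vs 162.00 mm²).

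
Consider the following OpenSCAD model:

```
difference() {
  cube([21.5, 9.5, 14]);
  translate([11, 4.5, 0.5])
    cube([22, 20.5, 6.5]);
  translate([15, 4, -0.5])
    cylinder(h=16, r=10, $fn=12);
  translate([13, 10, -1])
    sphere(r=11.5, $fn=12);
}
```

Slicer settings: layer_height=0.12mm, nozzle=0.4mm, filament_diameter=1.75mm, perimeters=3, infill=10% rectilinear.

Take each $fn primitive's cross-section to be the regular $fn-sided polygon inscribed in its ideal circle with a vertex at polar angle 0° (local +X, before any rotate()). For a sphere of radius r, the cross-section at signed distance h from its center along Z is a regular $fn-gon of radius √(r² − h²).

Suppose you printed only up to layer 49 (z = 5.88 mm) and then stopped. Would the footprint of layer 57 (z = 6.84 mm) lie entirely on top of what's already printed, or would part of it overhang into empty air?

part overhangs

Compare the two slices. At z = 5.88: the cube is present — its section is the full 21.5×9.5 rectangle (area 204.25 mm²); the cube at (11, 4.5) is present — its section is the full 22×20.5 rectangle (area 451.00 mm²); the r=10 cylinder at (15, 4) contributes a regular 12-gon of circumradius 10 (area = (12/2)·10.000²·sin(360°/12) = 300.00 mm²); the sphere at (13, 10): section is a regular 12-gon, circumradius = √(r²−h²) = √(11.5²−6.88²) = 9.215 (area = (12/2)·9.215²·sin(360°/12) = 254.75 mm²); Subtracting the remaining from the first: starting from the 21.5×9.5 cube (204.25 mm²), the 22×20.5 cube at (11, 4.5) partially overlaps it — only the 52.50 mm² overlap (of its 451.00 mm²) is removed, clipping the outline; the r=10 cylinder at (15, 4) partially overlaps it — only the 97.96 mm² overlap (of its 300.00 mm²) is removed, clipping the outline; the r=11.5 sphere at (13, 10) partially overlaps it — only the 6.11 mm² overlap (of its 254.75 mm²) is removed, clipping the outline — area = 47.67 mm². At z = 6.84: the cube is present — its section is the full 21.5×9.5 rectangle (area 204.25 mm²); the 22×20.5 cube at (11, 4.5) contributes its full rectangle (area 451.00 mm²); the cylinder at (15, 4): section is a regular 12-gon, circumradius r=10 (area = (12/2)·10.000²·sin(360°/12) = 300.00 mm²); the r=11.5 sphere at (13, 10) contributes a regular 12-gon of circumradius √(11.5²−7.84²) = 8.413 (area = (12/2)·8.413²·sin(360°/12) = 212.35 mm²); After the difference (first − rest): starting from the 21.5×9.5 cube (204.25 mm²), the 22×20.5 cube at (11, 4.5) partially overlaps it — only the 52.50 mm² overlap (of its 451.00 mm²) is removed, clipping the outline; the r=10 cylinder at (15, 4) partially overlaps it — only the 97.96 mm² overlap (of its 300.00 mm²) is removed, clipping the outline; the r=11.5 sphere at (13, 10) partially overlaps it — only the 2.96 mm² overlap (of its 212.35 mm²) is removed, clipping the outline — area = 50.83 mm². Checking containment: at z = 6.84 the cross-section extends beyond the z = 5.88 cross-section by about 3.15 mm².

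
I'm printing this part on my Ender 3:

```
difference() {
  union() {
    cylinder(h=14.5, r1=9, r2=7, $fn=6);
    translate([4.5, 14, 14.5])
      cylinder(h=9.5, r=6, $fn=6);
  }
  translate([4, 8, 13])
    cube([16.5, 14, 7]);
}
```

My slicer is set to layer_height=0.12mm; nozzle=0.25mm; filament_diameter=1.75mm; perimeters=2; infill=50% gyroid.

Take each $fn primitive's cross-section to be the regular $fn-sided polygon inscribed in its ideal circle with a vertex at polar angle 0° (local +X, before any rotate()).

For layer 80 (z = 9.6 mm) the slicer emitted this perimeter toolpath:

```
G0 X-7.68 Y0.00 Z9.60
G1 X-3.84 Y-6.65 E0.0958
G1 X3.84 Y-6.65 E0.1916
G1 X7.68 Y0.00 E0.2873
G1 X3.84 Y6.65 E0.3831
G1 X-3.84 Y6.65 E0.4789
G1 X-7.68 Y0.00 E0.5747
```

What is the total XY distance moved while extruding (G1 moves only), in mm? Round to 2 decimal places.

Sum the Euclidean lengths of each G1 segment: total = 46.08 mm.

46.08 mm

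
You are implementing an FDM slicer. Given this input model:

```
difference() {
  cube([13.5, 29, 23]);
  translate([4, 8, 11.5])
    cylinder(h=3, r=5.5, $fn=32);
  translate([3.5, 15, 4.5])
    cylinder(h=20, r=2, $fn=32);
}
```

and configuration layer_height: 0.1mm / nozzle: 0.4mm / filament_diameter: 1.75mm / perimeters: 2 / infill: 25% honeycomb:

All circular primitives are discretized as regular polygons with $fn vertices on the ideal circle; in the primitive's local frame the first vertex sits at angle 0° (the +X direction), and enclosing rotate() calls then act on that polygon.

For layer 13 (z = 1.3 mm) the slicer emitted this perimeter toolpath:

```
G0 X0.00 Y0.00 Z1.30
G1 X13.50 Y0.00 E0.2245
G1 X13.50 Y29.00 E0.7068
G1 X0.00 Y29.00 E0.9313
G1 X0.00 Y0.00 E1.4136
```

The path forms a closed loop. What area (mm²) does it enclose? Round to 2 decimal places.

391.50 mm²

Apply the shoelace formula to the sequence of (X, Y) vertices; enclosed area = 391.50 mm².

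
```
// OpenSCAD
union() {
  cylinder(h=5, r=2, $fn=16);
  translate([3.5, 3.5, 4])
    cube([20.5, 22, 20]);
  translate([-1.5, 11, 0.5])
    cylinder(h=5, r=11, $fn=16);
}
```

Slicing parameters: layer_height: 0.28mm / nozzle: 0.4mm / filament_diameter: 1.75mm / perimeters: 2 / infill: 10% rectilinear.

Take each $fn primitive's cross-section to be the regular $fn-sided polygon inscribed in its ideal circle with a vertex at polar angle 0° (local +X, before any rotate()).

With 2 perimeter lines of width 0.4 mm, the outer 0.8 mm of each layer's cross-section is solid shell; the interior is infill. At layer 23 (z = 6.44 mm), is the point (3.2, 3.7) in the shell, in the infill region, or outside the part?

At z = 6.44 mm: the cylinder is not intersected at this z (z outside [0, 5]); the cube at (3.5, 3.5) (footprint 20.5×22) is included at this height; the cylinder at (-1.5, 11) is absent (z outside [0.5, 5.5]); Combining (union): only the 20.5×22 cube at (3.5, 3.5) is present, so the union is just that shape — 1 connected region. Overall, the cross-section is a single solid region. The nearest boundary edge runs (3.50, 25.50)→(3.50, 3.50); distance from the point to it = 0.30 mm. The point is not inside any of the regions above, so it lies outside the cross-section (0.30 mm from the nearest boundary).

outside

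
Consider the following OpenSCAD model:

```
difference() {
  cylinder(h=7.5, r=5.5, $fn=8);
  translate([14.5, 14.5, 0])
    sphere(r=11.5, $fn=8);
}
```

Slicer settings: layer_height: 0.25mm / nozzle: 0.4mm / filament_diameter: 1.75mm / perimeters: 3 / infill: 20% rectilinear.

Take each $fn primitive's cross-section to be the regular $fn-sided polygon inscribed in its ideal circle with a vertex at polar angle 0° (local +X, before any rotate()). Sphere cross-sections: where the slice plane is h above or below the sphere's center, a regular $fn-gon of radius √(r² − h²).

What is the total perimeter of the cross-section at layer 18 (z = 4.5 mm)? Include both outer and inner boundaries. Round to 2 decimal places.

At z = 4.5 mm: the r=5.5 cylinder gives a regular 8-gon of circumradius 5.5 (constant along its height) (perimeter = 2·8·5.500·sin(180°/8) = 33.68 mm); the r=11.5 sphere at (14.5, 14.5) contributes a regular 8-gon of circumradius √(11.5²−4.5²) = 10.583 (perimeter = 2·8·10.583·sin(180°/8) = 64.80 mm); Subtracting the remaining from the first: starting from the r=5.5 cylinder, the r=11.5 sphere at (14.5, 14.5) misses the remaining region (no effect) — boundary = 33.68 mm. Overall, the cross-section is a single solid region. Total boundary length (outer) = 33.68 mm.

33.68 mm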